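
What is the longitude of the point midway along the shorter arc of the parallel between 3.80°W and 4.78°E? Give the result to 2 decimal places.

Signed shortest Δλ from -3.80° to +4.78° is +8.58°.
Midpoint longitude = -3.80° + (+8.58°)/2 = -3.80° + 4.29° = +0.49°.

0.49°E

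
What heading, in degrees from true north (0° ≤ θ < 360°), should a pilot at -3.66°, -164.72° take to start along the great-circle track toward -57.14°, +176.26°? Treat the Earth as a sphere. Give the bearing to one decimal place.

192.4°

Δλ = 176.26 − -164.72 = 340.98°; wrapped into (−180°, 180°]: -19.02°.
θ = atan2( sin Δλ · cos φ₂ , cos φ₁ · sin φ₂ − sin φ₁ · cos φ₂ · cos Δλ )
  = atan2(-0.17683, -0.80554) = -167.619° → normalised to [0°, 360°): 192.381°.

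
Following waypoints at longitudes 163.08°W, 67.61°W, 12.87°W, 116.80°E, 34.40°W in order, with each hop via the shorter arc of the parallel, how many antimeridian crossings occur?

0

Leg 1: -163.08° → -67.61°, shortest Δλ = 95.47° (east) — does not cross 180°.
Leg 2: -67.61° → -12.87°, shortest Δλ = 54.74° (east) — does not cross 180°.
Leg 3: -12.87° → +116.80°, shortest Δλ = 129.67° (east) — does not cross 180°.
Leg 4: +116.80° → -34.40°, shortest Δλ = -151.2° (west) — does not cross 180°.
Total crossings: 0.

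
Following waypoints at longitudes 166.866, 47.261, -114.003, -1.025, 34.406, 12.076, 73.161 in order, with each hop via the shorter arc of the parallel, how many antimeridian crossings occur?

0

Leg 1: +166.866° → +47.261°, shortest Δλ = -119.605° (west) — does not cross 180°.
Leg 2: +47.261° → -114.003°, shortest Δλ = -161.264° (west) — does not cross 180°.
Leg 3: -114.003° → -1.025°, shortest Δλ = 112.978° (east) — does not cross 180°.
Leg 4: -1.025° → +34.406°, shortest Δλ = 35.431° (east) — does not cross 180°.
Leg 5: +34.406° → +12.076°, shortest Δλ = -22.33° (west) — does not cross 180°.
Leg 6: +12.076° → +73.161°, shortest Δλ = 61.085° (east) — does not cross 180°.
Total crossings: 0.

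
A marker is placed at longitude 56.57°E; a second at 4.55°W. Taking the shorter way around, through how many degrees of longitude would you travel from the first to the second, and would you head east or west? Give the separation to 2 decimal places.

61.12° west

Raw difference: -4.55 − 56.57 = -61.12°.
Normalise into (−180°, 180°]: -61.12° stays -61.12°.
Negative ⇒ the second point lies to the west; separation 61.12°.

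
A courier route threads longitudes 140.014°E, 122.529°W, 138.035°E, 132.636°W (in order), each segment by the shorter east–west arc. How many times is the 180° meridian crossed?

3

Leg 1: +140.014° → -122.529°, shortest Δλ = 97.457° (east) — crosses 180°.
Leg 2: -122.529° → +138.035°, shortest Δλ = -99.436° (west) — crosses 180°.
Leg 3: +138.035° → -132.636°, shortest Δλ = 89.329° (east) — crosses 180°.
Total crossings: 3.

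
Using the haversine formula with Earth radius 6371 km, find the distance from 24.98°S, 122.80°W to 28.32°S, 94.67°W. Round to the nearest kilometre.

2814 km

Δλ = -94.67 − -122.80 = 28.13°.
Δφ = -28.32 − -24.98 = -3.34°.
a = sin²(Δφ/2) + cos φ₁ · cos φ₂ · sin²(Δλ/2) = 0.047977.
c = 2·atan2(√a, √(1−a)) = 0.44165 rad → d = 6371·c ≈ 2813.78 km.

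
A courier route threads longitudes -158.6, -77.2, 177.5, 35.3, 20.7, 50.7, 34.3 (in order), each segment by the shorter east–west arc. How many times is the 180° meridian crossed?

1

Leg 1: -158.6° → -77.2°, shortest Δλ = 81.4° (east) — does not cross 180°.
Leg 2: -77.2° → +177.5°, shortest Δλ = -105.3° (west) — crosses 180°.
Leg 3: +177.5° → +35.3°, shortest Δλ = -142.2° (west) — does not cross 180°.
Leg 4: +35.3° → +20.7°, shortest Δλ = -14.6° (west) — does not cross 180°.
Leg 5: +20.7° → +50.7°, shortest Δλ = 30.0° (east) — does not cross 180°.
Leg 6: +50.7° → +34.3°, shortest Δλ = -16.4° (west) — does not cross 180°.
Total crossings: 1.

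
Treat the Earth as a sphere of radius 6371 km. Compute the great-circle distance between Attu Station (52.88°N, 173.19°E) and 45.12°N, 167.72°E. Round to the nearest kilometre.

Δλ = 167.72 − 173.19 = -5.47°.
Δφ = 45.12 − 52.88 = -7.76°.
a = sin²(Δφ/2) + cos φ₁ · cos φ₂ · sin²(Δλ/2) = 0.005548.
c = 2·atan2(√a, √(1−a)) = 0.14911 rad → d = 6371·c ≈ 950.00 km.

950 km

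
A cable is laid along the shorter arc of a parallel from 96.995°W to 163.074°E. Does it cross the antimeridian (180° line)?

Yes

Naïve |163.074 − -96.995| = 260.069° > 180°, so the shorter arc goes the other way round — across 180°.
Signed shortest Δλ = ((163.074 − -96.995 + 180) mod 360) − 180 = -99.931°.
Going west by 99.931° from -96.995° passes through 180° before reaching +163.074°.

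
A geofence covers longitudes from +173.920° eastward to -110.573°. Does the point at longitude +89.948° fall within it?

No

Band width going east from +173.920° to -110.573°: ((-110.573 − 173.920) mod 360) = 75.507°.
Offset of +89.948° east of the west edge: ((89.948 − 173.920) mod 360) = 276.028°.
276.028° > 75.507° ⇒ outside.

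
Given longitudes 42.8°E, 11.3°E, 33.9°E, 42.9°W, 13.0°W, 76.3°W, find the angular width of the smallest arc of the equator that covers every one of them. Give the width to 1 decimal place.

119.1°

Sort the longitudes: -76.3°, -42.9°, -13.0°, +11.3°, +33.9°, +42.8°.
Eastward gaps between consecutive values (wrapping around): 33.4°, 29.9°, 24.3°, 22.6°, 8.9°, 240.9°.
Largest gap = 240.9° ⇒ minimal covering band is its complement: 360° − 240.9° = 119.1°.
Band runs from -76.3° eastward to +42.8°.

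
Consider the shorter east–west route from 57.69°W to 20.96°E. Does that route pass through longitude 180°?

Signed shortest Δλ = ((20.96 − -57.69 + 180) mod 360) − 180 = 78.65°.
Going east by 78.65° from -57.69° reaches +20.96° without touching 180°.

No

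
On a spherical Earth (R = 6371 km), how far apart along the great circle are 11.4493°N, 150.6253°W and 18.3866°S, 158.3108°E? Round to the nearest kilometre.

Δλ = 158.3108 − -150.6253 = 308.9361°; wrapped into (−180°, 180°]: -51.0639°.
Δφ = -18.3866 − 11.4493 = -29.8359°.
a = sin²(Δφ/2) + cos φ₁ · cos φ₂ · sin²(Δλ/2) = 0.239055.
c = 2·atan2(√a, √(1−a)) = 1.02173 rad → d = 6371·c ≈ 6509.44 km.

6509 km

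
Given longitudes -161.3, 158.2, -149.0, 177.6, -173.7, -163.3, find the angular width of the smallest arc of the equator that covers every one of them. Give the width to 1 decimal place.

Sort the longitudes: -173.7°, -163.3°, -161.3°, -149.0°, +158.2°, +177.6°.
Eastward gaps between consecutive values (wrapping around): 10.4°, 2.0°, 12.3°, 307.2°, 19.4°, 8.7°.
Largest gap = 307.2° ⇒ minimal covering band is its complement: 360° − 307.2° = 52.8°.
Band runs from +158.2° eastward to -149.0°, crossing the antimeridian.

52.8°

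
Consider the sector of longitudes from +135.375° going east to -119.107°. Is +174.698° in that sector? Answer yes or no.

Yes

Band width going east from +135.375° to -119.107°: ((-119.107 − 135.375) mod 360) = 105.518°.
Offset of +174.698° east of the west edge: ((174.698 − 135.375) mod 360) = 39.323°.
39.323° ≤ 105.518° ⇒ inside.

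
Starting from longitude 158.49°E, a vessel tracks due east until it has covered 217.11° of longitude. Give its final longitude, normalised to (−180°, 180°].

15.60°E

Start at +158.49°; shift +217.11° → +375.60°.
+375.60° lies outside (−180°, 180°]; subtract 360° → +15.60°.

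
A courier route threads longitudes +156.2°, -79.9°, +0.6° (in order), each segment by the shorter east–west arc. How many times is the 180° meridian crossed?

1

Leg 1: +156.2° → -79.9°, shortest Δλ = 123.9° (east) — crosses 180°.
Leg 2: -79.9° → +0.6°, shortest Δλ = 80.5° (east) — does not cross 180°.
Total crossings: 1.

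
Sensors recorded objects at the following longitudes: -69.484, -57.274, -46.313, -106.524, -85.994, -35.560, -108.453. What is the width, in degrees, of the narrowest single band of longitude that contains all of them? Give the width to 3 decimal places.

72.893°

Sort the longitudes: -108.453°, -106.524°, -85.994°, -69.484°, -57.274°, -46.313°, -35.560°.
Eastward gaps between consecutive values (wrapping around): 1.929°, 20.530°, 16.510°, 12.210°, 10.961°, 10.753°, 287.107°.
Largest gap = 287.107° ⇒ minimal covering band is its complement: 360° − 287.107° = 72.893°.
Band runs from -108.453° eastward to -35.560°.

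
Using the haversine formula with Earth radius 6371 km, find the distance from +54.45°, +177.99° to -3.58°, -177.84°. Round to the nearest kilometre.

6464 km

Δλ = -177.84 − 177.99 = -355.83°; wrapped into (−180°, 180°]: 4.17°.
Δφ = -3.58 − 54.45 = -58.03°.
a = sin²(Δφ/2) + cos φ₁ · cos φ₂ · sin²(Δλ/2) = 0.236031.
c = 2·atan2(√a, √(1−a)) = 1.01462 rad → d = 6371·c ≈ 6464.17 km.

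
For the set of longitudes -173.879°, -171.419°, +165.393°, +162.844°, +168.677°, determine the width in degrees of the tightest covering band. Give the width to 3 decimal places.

Sort the longitudes: -173.879°, -171.419°, +162.844°, +165.393°, +168.677°.
Eastward gaps between consecutive values (wrapping around): 2.460°, 334.263°, 2.549°, 3.284°, 17.444°.
Largest gap = 334.263° ⇒ minimal covering band is its complement: 360° − 334.263° = 25.737°.
Band runs from +162.844° eastward to -171.419°, crossing the antimeridian.

25.737°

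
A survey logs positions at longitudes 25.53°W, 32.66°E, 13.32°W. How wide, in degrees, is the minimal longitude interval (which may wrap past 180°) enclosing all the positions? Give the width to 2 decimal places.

58.19°

Sort the longitudes: -25.53°, -13.32°, +32.66°.
Eastward gaps between consecutive values (wrapping around): 12.21°, 45.98°, 301.81°.
Largest gap = 301.81° ⇒ minimal covering band is its complement: 360° − 301.81° = 58.19°.
Band runs from -25.53° eastward to +32.66°.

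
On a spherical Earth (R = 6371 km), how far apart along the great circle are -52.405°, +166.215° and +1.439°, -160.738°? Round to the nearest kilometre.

Δλ = -160.738 − 166.215 = -326.953°; wrapped into (−180°, 180°]: 33.047°.
Δφ = 1.439 − -52.405 = 53.844°.
a = sin²(Δφ/2) + cos φ₁ · cos φ₂ · sin²(Δλ/2) = 0.254340.
c = 2·atan2(√a, √(1−a)) = 1.05719 rad → d = 6371·c ≈ 6735.36 km.

6735 km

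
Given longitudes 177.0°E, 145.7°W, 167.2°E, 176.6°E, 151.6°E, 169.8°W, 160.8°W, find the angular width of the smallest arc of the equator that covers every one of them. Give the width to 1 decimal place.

Sort the longitudes: -169.8°, -160.8°, -145.7°, +151.6°, +167.2°, +176.6°, +177.0°.
Eastward gaps between consecutive values (wrapping around): 9.0°, 15.1°, 297.3°, 15.6°, 9.4°, 0.4°, 13.2°.
Largest gap = 297.3° ⇒ minimal covering band is its complement: 360° − 297.3° = 62.7°.
Band runs from +151.6° eastward to -145.7°, crossing the antimeridian.

62.7°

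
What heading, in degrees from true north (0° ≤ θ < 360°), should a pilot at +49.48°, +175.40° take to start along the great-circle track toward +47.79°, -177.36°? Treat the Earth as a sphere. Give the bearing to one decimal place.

Δλ = -177.36 − 175.40 = -352.76°; wrapped into (−180°, 180°]: 7.24°.
θ = atan2( sin Δλ · cos φ₂ , cos φ₁ · sin φ₂ − sin φ₁ · cos φ₂ · cos Δλ )
  = atan2(0.08467, -0.02542) = 106.711° → normalised to [0°, 360°): 106.711°.

106.7°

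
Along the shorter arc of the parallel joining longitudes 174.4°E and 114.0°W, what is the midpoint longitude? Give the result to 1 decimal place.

149.8°W

Signed shortest Δλ from +174.4° to -114.0° is +71.6°.
Midpoint longitude = +174.4° + (+71.6°)/2 = +174.4° + 35.8° = +210.2°.
Normalise into (−180°, 180°]: -149.8°.
(The naïve average (+174.4 + -114.0)/2 = 30.2° is on the wrong side of the globe.)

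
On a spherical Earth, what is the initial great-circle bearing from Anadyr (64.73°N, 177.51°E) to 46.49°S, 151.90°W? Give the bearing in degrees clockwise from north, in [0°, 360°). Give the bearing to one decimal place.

Δλ = -151.90 − 177.51 = -329.41°; wrapped into (−180°, 180°]: 30.59°.
θ = atan2( sin Δλ · cos φ₂ , cos φ₁ · sin φ₂ − sin φ₁ · cos φ₂ · cos Δλ )
  = atan2(0.35036, -0.84555) = 157.493° → normalised to [0°, 360°): 157.493°.

157.5°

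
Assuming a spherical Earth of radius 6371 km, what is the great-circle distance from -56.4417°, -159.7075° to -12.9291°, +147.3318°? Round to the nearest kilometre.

6591 km

Δλ = 147.3318 − -159.7075 = 307.0393°; wrapped into (−180°, 180°]: -52.9607°.
Δφ = -12.9291 − -56.4417 = 43.5126°.
a = sin²(Δφ/2) + cos φ₁ · cos φ₂ · sin²(Δλ/2) = 0.244506.
c = 2·atan2(√a, √(1−a)) = 1.03446 rad → d = 6371·c ≈ 6590.56 km.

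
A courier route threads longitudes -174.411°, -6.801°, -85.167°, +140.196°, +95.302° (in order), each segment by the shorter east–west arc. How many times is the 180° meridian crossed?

1

Leg 1: -174.411° → -6.801°, shortest Δλ = 167.61° (east) — does not cross 180°.
Leg 2: -6.801° → -85.167°, shortest Δλ = -78.366° (west) — does not cross 180°.
Leg 3: -85.167° → +140.196°, shortest Δλ = -134.637° (west) — crosses 180°.
Leg 4: +140.196° → +95.302°, shortest Δλ = -44.894° (west) — does not cross 180°.
Total crossings: 1.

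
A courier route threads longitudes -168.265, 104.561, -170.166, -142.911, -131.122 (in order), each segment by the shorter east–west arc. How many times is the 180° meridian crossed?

2

Leg 1: -168.265° → +104.561°, shortest Δλ = -87.174° (west) — crosses 180°.
Leg 2: +104.561° → -170.166°, shortest Δλ = 85.273° (east) — crosses 180°.
Leg 3: -170.166° → -142.911°, shortest Δλ = 27.255° (east) — does not cross 180°.
Leg 4: -142.911° → -131.122°, shortest Δλ = 11.789° (east) — does not cross 180°.
Total crossings: 2.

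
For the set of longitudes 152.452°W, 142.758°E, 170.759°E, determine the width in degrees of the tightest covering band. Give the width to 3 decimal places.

Sort the longitudes: -152.452°, +142.758°, +170.759°.
Eastward gaps between consecutive values (wrapping around): 295.210°, 28.001°, 36.789°.
Largest gap = 295.210° ⇒ minimal covering band is its complement: 360° − 295.210° = 64.790°.
Band runs from +142.758° eastward to -152.452°, crossing the antimeridian.

64.790°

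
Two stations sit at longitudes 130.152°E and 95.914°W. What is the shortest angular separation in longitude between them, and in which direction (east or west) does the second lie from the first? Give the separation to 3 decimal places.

133.934° east

Raw difference: -95.914 − 130.152 = -226.066°.
Normalise into (−180°, 180°]: -226.066° + 360° = 133.934°.
Positive ⇒ the second point lies to the east; separation 133.934°.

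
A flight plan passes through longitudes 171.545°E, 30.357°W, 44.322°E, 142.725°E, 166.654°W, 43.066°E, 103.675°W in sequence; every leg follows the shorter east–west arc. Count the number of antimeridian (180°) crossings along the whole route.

3

Leg 1: +171.545° → -30.357°, shortest Δλ = 158.098° (east) — crosses 180°.
Leg 2: -30.357° → +44.322°, shortest Δλ = 74.679° (east) — does not cross 180°.
Leg 3: +44.322° → +142.725°, shortest Δλ = 98.403° (east) — does not cross 180°.
Leg 4: +142.725° → -166.654°, shortest Δλ = 50.621° (east) — crosses 180°.
Leg 5: -166.654° → +43.066°, shortest Δλ = -150.28° (west) — crosses 180°.
Leg 6: +43.066° → -103.675°, shortest Δλ = -146.741° (west) — does not cross 180°.
Total crossings: 3.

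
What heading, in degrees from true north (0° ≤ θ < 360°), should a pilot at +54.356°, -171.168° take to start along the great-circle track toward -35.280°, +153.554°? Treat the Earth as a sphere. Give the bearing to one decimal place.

Δλ = 153.554 − -171.168 = 324.722°; wrapped into (−180°, 180°]: -35.278°.
θ = atan2( sin Δλ · cos φ₂ , cos φ₁ · sin φ₂ − sin φ₁ · cos φ₂ · cos Δλ )
  = atan2(-0.47147, -0.87815) = -151.769° → normalised to [0°, 360°): 208.231°.

208.2°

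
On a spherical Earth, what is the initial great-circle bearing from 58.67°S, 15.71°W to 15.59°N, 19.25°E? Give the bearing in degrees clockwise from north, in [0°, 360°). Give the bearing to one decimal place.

34.1°

Δλ = 19.25 − -15.71 = 34.96°.
θ = atan2( sin Δλ · cos φ₂ , cos φ₁ · sin φ₂ − sin φ₁ · cos φ₂ · cos Δλ )
  = atan2(0.55192, 0.81404) = 34.138° → normalised to [0°, 360°): 34.138°.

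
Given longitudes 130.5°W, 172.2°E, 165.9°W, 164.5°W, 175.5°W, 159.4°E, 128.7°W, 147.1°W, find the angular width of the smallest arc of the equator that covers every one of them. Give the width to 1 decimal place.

71.9°

Sort the longitudes: -175.5°, -165.9°, -164.5°, -147.1°, -130.5°, -128.7°, +159.4°, +172.2°.
Eastward gaps between consecutive values (wrapping around): 9.6°, 1.4°, 17.4°, 16.6°, 1.8°, 288.1°, 12.8°, 12.3°.
Largest gap = 288.1° ⇒ minimal covering band is its complement: 360° − 288.1° = 71.9°.
Band runs from +159.4° eastward to -128.7°, crossing the antimeridian.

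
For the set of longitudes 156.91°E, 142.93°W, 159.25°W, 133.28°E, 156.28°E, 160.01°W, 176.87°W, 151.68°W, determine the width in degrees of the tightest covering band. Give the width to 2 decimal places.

Sort the longitudes: -176.87°, -160.01°, -159.25°, -151.68°, -142.93°, +133.28°, +156.28°, +156.91°.
Eastward gaps between consecutive values (wrapping around): 16.86°, 0.76°, 7.57°, 8.75°, 276.21°, 23.00°, 0.63°, 26.22°.
Largest gap = 276.21° ⇒ minimal covering band is its complement: 360° − 276.21° = 83.79°.
Band runs from +133.28° eastward to -142.93°, crossing the antimeridian.

83.79°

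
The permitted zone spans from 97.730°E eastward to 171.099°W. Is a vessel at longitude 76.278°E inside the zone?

Band width going east from +97.730° to -171.099°: ((-171.099 − 97.730) mod 360) = 91.171°.
Offset of +76.278° east of the west edge: ((76.278 − 97.730) mod 360) = 338.548°.
338.548° > 91.171° ⇒ outside.

No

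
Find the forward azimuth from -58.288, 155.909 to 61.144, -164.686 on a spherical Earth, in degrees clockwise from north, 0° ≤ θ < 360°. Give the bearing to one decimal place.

21.5°

Δλ = -164.686 − 155.909 = -320.595°; wrapped into (−180°, 180°]: 39.405°.
θ = atan2( sin Δλ · cos φ₂ , cos φ₁ · sin φ₂ − sin φ₁ · cos φ₂ · cos Δλ )
  = atan2(0.30636, 0.77761) = 21.503° → normalised to [0°, 360°): 21.503°.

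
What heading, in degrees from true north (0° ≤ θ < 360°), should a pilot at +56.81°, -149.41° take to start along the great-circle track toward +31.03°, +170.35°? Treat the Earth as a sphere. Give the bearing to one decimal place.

244.4°

Δλ = 170.35 − -149.41 = 319.76°; wrapped into (−180°, 180°]: -40.24°.
θ = atan2( sin Δλ · cos φ₂ , cos φ₁ · sin φ₂ − sin φ₁ · cos φ₂ · cos Δλ )
  = atan2(-0.55355, -0.26521) = -115.600° → normalised to [0°, 360°): 244.400°.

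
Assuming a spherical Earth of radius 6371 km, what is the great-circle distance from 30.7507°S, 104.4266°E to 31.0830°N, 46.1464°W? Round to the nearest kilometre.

17216 km

Δλ = -46.1464 − 104.4266 = -150.5730°.
Δφ = 31.0830 − -30.7507 = 61.8337°.
a = sin²(Δφ/2) + cos φ₁ · cos φ₂ · sin²(Δλ/2) = 0.952513.
c = 2·atan2(√a, √(1−a)) = 2.70224 rad → d = 6371·c ≈ 17215.94 km.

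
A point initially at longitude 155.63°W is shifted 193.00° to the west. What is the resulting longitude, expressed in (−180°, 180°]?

11.37°E

Start at -155.63°; shift −193.00° → -348.63°.
-348.63° lies outside (−180°, 180°]; add 360° → +11.37°.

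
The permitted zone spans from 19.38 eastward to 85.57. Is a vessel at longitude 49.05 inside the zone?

Band width going east from +19.38° to +85.57°: ((85.57 − 19.38) mod 360) = 66.19°.
Offset of +49.05° east of the west edge: ((49.05 − 19.38) mod 360) = 29.67°.
29.67° ≤ 66.19° ⇒ inside.

Yes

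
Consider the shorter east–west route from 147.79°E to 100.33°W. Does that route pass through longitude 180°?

Yes

Naïve |-100.33 − 147.79| = 248.12° > 180°, so the shorter arc goes the other way round — across 180°.
Signed shortest Δλ = ((-100.33 − 147.79 + 180) mod 360) − 180 = 111.88°.
Going east by 111.88° from +147.79° passes through 180° before reaching -100.33°.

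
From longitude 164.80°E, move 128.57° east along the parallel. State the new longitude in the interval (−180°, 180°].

Start at +164.80°; shift +128.57° → +293.37°.
+293.37° lies outside (−180°, 180°]; subtract 360° → -66.63°.

66.63°W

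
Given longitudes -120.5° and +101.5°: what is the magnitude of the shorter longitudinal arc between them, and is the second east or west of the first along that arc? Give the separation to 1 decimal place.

Raw difference: 101.5 − -120.5 = 222.0°.
Normalise into (−180°, 180°]: 222.0° − 360° = -138.0°.
Negative ⇒ the second point lies to the west; separation 138.0°.

138.0° west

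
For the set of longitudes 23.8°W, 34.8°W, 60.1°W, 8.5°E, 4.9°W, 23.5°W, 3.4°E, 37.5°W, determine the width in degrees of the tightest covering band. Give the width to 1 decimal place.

68.6°

Sort the longitudes: -60.1°, -37.5°, -34.8°, -23.8°, -23.5°, -4.9°, +3.4°, +8.5°.
Eastward gaps between consecutive values (wrapping around): 22.6°, 2.7°, 11.0°, 0.3°, 18.6°, 8.3°, 5.1°, 291.4°.
Largest gap = 291.4° ⇒ minimal covering band is its complement: 360° − 291.4° = 68.6°.
Band runs from -60.1° eastward to +8.5°.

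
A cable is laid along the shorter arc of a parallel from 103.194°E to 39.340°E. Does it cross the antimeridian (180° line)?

Signed shortest Δλ = ((39.340 − 103.194 + 180) mod 360) − 180 = -63.854°.
Going west by 63.854° from +103.194° reaches +39.340° without touching 180°.

No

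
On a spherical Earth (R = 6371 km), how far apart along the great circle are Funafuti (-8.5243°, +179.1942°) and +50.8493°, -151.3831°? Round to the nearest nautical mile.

3879 nmi

Δλ = -151.3831 − 179.1942 = -330.5773°; wrapped into (−180°, 180°]: 29.4227°.
Δφ = 50.8493 − -8.5243 = 59.3736°.
a = sin²(Δφ/2) + cos φ₁ · cos φ₂ · sin²(Δλ/2) = 0.285548.
c = 2·atan2(√a, √(1−a)) = 1.12752 rad → d = 6371·c ≈ 7183.41 km ≈ 3878.73 nmi.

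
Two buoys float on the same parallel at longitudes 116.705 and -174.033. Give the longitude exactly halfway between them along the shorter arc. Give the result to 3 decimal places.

Signed shortest Δλ from +116.705° to -174.033° is +69.262°.
Midpoint longitude = +116.705° + (+69.262°)/2 = +116.705° + 34.631° = +151.336°.
(The naïve average (+116.705 + -174.033)/2 = -28.664° is on the wrong side of the globe.)

+151.336°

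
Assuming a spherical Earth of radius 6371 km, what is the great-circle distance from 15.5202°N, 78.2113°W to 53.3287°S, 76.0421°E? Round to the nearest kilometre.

Δλ = 76.0421 − -78.2113 = 154.2534°.
Δφ = -53.3287 − 15.5202 = -68.8489°.
a = sin²(Δφ/2) + cos φ₁ · cos φ₂ · sin²(Δλ/2) = 0.866468.
c = 2·atan2(√a, √(1−a)) = 2.39342 rad → d = 6371·c ≈ 15248.51 km.

15249 km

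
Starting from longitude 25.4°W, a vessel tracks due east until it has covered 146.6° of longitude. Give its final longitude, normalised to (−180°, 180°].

Start at -25.4°; shift +146.6° → +121.2°.
+121.2° already lies in (−180°, 180°].

121.2°E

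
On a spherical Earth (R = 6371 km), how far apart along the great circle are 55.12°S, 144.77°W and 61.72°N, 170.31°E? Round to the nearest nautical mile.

7328 nmi

Δλ = 170.31 − -144.77 = 315.08°; wrapped into (−180°, 180°]: -44.92°.
Δφ = 61.72 − -55.12 = 116.84°.
a = sin²(Δφ/2) + cos φ₁ · cos φ₂ · sin²(Δλ/2) = 0.765294.
c = 2·atan2(√a, √(1−a)) = 2.13009 rad → d = 6371·c ≈ 13570.81 km ≈ 7327.65 nmi.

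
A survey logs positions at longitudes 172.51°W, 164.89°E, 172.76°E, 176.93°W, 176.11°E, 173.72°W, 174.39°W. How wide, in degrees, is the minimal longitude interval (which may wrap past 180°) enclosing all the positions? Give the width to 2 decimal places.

Sort the longitudes: -176.93°, -174.39°, -173.72°, -172.51°, +164.89°, +172.76°, +176.11°.
Eastward gaps between consecutive values (wrapping around): 2.54°, 0.67°, 1.21°, 337.40°, 7.87°, 3.35°, 6.96°.
Largest gap = 337.40° ⇒ minimal covering band is its complement: 360° − 337.40° = 22.60°.
Band runs from +164.89° eastward to -172.51°, crossing the antimeridian.

22.60°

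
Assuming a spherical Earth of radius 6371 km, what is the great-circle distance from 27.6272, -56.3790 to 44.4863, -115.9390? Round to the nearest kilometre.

5540 km

Δλ = -115.9390 − -56.3790 = -59.5600°.
Δφ = 44.4863 − 27.6272 = 16.8591°.
a = sin²(Δφ/2) + cos φ₁ · cos φ₂ · sin²(Δλ/2) = 0.177412.
c = 2·atan2(√a, √(1−a)) = 0.86954 rad → d = 6371·c ≈ 5539.85 km.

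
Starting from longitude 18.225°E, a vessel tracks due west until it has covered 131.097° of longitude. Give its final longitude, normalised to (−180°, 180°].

112.872°W

Start at +18.225°; shift −131.097° → -112.872°.
-112.872° already lies in (−180°, 180°].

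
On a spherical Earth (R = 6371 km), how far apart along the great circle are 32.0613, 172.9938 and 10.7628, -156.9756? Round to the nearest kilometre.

3883 km

Δλ = -156.9756 − 172.9938 = -329.9694°; wrapped into (−180°, 180°]: 30.0306°.
Δφ = 10.7628 − 32.0613 = -21.2985°.
a = sin²(Δφ/2) + cos φ₁ · cos φ₂ · sin²(Δλ/2) = 0.090033.
c = 2·atan2(√a, √(1−a)) = 0.60950 rad → d = 6371·c ≈ 3883.12 km.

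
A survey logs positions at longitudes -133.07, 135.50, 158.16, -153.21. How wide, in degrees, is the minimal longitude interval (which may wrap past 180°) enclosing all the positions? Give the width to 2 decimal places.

Sort the longitudes: -153.21°, -133.07°, +135.50°, +158.16°.
Eastward gaps between consecutive values (wrapping around): 20.14°, 268.57°, 22.66°, 48.63°.
Largest gap = 268.57° ⇒ minimal covering band is its complement: 360° − 268.57° = 91.43°.
Band runs from +135.50° eastward to -133.07°, crossing the antimeridian.

91.43°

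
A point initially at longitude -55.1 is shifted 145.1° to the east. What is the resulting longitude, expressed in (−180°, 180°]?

Start at -55.1°; shift +145.1° → +90.0°.
+90.0° already lies in (−180°, 180°].

+90.0°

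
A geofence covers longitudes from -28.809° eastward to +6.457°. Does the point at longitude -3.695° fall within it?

Band width going east from -28.809° to +6.457°: ((6.457 − -28.809) mod 360) = 35.266°.
Offset of -3.695° east of the west edge: ((-3.695 − -28.809) mod 360) = 25.114°.
25.114° ≤ 35.266° ⇒ inside.

Yes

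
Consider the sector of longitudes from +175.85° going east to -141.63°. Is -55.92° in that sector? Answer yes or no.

Band width going east from +175.85° to -141.63°: ((-141.63 − 175.85) mod 360) = 42.52°.
Offset of -55.92° east of the west edge: ((-55.92 − 175.85) mod 360) = 128.23°.
128.23° > 42.52° ⇒ outside.

No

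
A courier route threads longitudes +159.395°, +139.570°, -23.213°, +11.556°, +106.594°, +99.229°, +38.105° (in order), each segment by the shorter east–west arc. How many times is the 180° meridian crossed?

Leg 1: +159.395° → +139.570°, shortest Δλ = -19.825° (west) — does not cross 180°.
Leg 2: +139.570° → -23.213°, shortest Δλ = -162.783° (west) — does not cross 180°.
Leg 3: -23.213° → +11.556°, shortest Δλ = 34.769° (east) — does not cross 180°.
Leg 4: +11.556° → +106.594°, shortest Δλ = 95.038° (east) — does not cross 180°.
Leg 5: +106.594° → +99.229°, shortest Δλ = -7.365° (west) — does not cross 180°.
Leg 6: +99.229° → +38.105°, shortest Δλ = -61.124° (west) — does not cross 180°.
Total crossings: 0.

0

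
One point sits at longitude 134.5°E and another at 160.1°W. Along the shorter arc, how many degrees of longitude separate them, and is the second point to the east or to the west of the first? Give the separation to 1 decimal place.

65.4° east

Raw difference: -160.1 − 134.5 = -294.6°.
Normalise into (−180°, 180°]: -294.6° + 360° = 65.4°.
Positive ⇒ the second point lies to the east; separation 65.4°.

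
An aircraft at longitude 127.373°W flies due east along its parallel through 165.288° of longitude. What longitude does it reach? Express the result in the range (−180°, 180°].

Start at -127.373°; shift +165.288° → +37.915°.
+37.915° already lies in (−180°, 180°].

37.915°E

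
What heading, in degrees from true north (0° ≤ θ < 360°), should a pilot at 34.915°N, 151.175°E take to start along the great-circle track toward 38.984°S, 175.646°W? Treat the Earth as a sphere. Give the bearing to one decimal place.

Δλ = -175.646 − 151.175 = -326.821°; wrapped into (−180°, 180°]: 33.179°.
θ = atan2( sin Δλ · cos φ₂ , cos φ₁ · sin φ₂ − sin φ₁ · cos φ₂ · cos Δλ )
  = atan2(0.42539, -0.88824) = 154.409° → normalised to [0°, 360°): 154.409°.

154.4°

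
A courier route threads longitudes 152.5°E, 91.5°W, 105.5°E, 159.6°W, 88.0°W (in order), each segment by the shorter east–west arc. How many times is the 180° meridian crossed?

Leg 1: +152.5° → -91.5°, shortest Δλ = 116.0° (east) — crosses 180°.
Leg 2: -91.5° → +105.5°, shortest Δλ = -163.0° (west) — crosses 180°.
Leg 3: +105.5° → -159.6°, shortest Δλ = 94.9° (east) — crosses 180°.
Leg 4: -159.6° → -88.0°, shortest Δλ = 71.6° (east) — does not cross 180°.
Total crossings: 3.

3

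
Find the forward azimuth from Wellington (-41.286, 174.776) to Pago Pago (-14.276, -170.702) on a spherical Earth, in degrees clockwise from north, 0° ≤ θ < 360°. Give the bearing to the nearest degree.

29°

Δλ = -170.702 − 174.776 = -345.478°; wrapped into (−180°, 180°]: 14.522°.
θ = atan2( sin Δλ · cos φ₂ , cos φ₁ · sin φ₂ − sin φ₁ · cos φ₂ · cos Δλ )
  = atan2(0.24301, 0.43372) = 29.262° → normalised to [0°, 360°): 29.262°.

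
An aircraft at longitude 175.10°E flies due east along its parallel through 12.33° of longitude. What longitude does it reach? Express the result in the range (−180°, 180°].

Start at +175.10°; shift +12.33° → +187.43°.
+187.43° lies outside (−180°, 180°]; subtract 360° → -172.57°.

172.57°W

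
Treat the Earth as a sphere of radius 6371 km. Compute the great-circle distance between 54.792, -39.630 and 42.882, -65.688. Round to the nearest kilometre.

2300 km

Δλ = -65.688 − -39.630 = -26.058°.
Δφ = 42.882 − 54.792 = -11.910°.
a = sin²(Δφ/2) + cos φ₁ · cos φ₂ · sin²(Δλ/2) = 0.032235.
c = 2·atan2(√a, √(1−a)) = 0.36104 rad → d = 6371·c ≈ 2300.20 km.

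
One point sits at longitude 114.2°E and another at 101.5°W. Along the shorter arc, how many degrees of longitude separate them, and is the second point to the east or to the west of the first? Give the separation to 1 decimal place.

Raw difference: -101.5 − 114.2 = -215.7°.
Normalise into (−180°, 180°]: -215.7° + 360° = 144.3°.
Positive ⇒ the second point lies to the east; separation 144.3°.

144.3° east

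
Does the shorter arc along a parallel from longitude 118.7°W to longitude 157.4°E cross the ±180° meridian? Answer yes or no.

Naïve |157.4 − -118.7| = 276.1° > 180°, so the shorter arc goes the other way round — across 180°.
Signed shortest Δλ = ((157.4 − -118.7 + 180) mod 360) − 180 = -83.9°.
Going west by 83.9° from -118.7° passes through 180° before reaching +157.4°.

Yes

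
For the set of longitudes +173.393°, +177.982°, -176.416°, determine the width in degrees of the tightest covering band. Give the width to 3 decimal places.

Sort the longitudes: -176.416°, +173.393°, +177.982°.
Eastward gaps between consecutive values (wrapping around): 349.809°, 4.589°, 5.602°.
Largest gap = 349.809° ⇒ minimal covering band is its complement: 360° − 349.809° = 10.191°.
Band runs from +173.393° eastward to -176.416°, crossing the antimeridian.

10.191°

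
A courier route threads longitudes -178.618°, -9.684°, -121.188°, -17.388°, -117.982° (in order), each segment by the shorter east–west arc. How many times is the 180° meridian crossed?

0

Leg 1: -178.618° → -9.684°, shortest Δλ = 168.934° (east) — does not cross 180°.
Leg 2: -9.684° → -121.188°, shortest Δλ = -111.504° (west) — does not cross 180°.
Leg 3: -121.188° → -17.388°, shortest Δλ = 103.8° (east) — does not cross 180°.
Leg 4: -17.388° → -117.982°, shortest Δλ = -100.594° (west) — does not cross 180°.
Total crossings: 0.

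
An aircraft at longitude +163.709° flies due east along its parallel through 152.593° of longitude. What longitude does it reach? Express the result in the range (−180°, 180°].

-43.698°

Start at +163.709°; shift +152.593° → +316.302°.
+316.302° lies outside (−180°, 180°]; subtract 360° → -43.698°.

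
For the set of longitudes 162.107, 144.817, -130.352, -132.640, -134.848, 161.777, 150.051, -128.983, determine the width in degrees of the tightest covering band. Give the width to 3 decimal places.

Sort the longitudes: -134.848°, -132.640°, -130.352°, -128.983°, +144.817°, +150.051°, +161.777°, +162.107°.
Eastward gaps between consecutive values (wrapping around): 2.208°, 2.288°, 1.369°, 273.800°, 5.234°, 11.726°, 0.330°, 63.045°.
Largest gap = 273.800° ⇒ minimal covering band is its complement: 360° − 273.800° = 86.200°.
Band runs from +144.817° eastward to -128.983°, crossing the antimeridian.

86.200°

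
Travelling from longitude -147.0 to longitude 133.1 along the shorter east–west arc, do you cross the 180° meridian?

Naïve |133.1 − -147.0| = 280.1° > 180°, so the shorter arc goes the other way round — across 180°.
Signed shortest Δλ = ((133.1 − -147.0 + 180) mod 360) − 180 = -79.9°.
Going west by 79.9° from -147.0° passes through 180° before reaching +133.1°.

Yes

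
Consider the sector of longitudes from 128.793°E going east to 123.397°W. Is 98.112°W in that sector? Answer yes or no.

Band width going east from +128.793° to -123.397°: ((-123.397 − 128.793) mod 360) = 107.810°.
Offset of -98.112° east of the west edge: ((-98.112 − 128.793) mod 360) = 133.095°.
133.095° > 107.810° ⇒ outside.

No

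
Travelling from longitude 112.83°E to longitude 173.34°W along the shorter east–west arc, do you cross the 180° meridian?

Yes

Naïve |-173.34 − 112.83| = 286.17° > 180°, so the shorter arc goes the other way round — across 180°.
Signed shortest Δλ = ((-173.34 − 112.83 + 180) mod 360) − 180 = 73.83°.
Going east by 73.83° from +112.83° passes through 180° before reaching -173.34°.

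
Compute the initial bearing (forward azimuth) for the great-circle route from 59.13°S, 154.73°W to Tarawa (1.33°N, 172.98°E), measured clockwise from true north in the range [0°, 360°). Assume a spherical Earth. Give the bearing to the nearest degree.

324°

Δλ = 172.98 − -154.73 = 327.71°; wrapped into (−180°, 180°]: -32.29°.
θ = atan2( sin Δλ · cos φ₂ , cos φ₁ · sin φ₂ − sin φ₁ · cos φ₂ · cos Δλ )
  = atan2(-0.53406, 0.73731) = -35.917° → normalised to [0°, 360°): 324.083°.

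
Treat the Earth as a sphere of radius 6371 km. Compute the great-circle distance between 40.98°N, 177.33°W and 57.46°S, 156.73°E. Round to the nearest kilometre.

Δλ = 156.73 − -177.33 = 334.06°; wrapped into (−180°, 180°]: -25.94°.
Δφ = -57.46 − 40.98 = -98.44°.
a = sin²(Δφ/2) + cos φ₁ · cos φ₂ · sin²(Δλ/2) = 0.593842.
c = 2·atan2(√a, √(1−a)) = 1.75960 rad → d = 6371·c ≈ 11210.41 km.

11210 km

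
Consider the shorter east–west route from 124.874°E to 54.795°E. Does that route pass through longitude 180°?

Signed shortest Δλ = ((54.795 − 124.874 + 180) mod 360) − 180 = -70.079°.
Going west by 70.079° from +124.874° reaches +54.795° without touching 180°.

No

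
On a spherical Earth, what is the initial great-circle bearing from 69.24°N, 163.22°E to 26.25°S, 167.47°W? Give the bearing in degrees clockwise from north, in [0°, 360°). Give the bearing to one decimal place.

153.7°

Δλ = -167.47 − 163.22 = -330.69°; wrapped into (−180°, 180°]: 29.31°.
θ = atan2( sin Δλ · cos φ₂ , cos φ₁ · sin φ₂ − sin φ₁ · cos φ₂ · cos Δλ )
  = atan2(0.43905, -0.88805) = 153.692° → normalised to [0°, 360°): 153.692°.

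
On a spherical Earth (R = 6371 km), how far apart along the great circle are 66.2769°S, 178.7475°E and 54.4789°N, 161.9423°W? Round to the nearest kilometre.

13525 km

Δλ = -161.9423 − 178.7475 = -340.6898°; wrapped into (−180°, 180°]: 19.3102°.
Δφ = 54.4789 − -66.2769 = 120.7558°.
a = sin²(Δφ/2) + cos φ₁ · cos φ₂ · sin²(Δλ/2) = 0.762265.
c = 2·atan2(√a, √(1−a)) = 2.12296 rad → d = 6371·c ≈ 13525.38 km.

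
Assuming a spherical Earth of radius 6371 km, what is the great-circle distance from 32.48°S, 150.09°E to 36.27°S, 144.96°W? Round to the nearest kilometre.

Δλ = -144.96 − 150.09 = -295.05°; wrapped into (−180°, 180°]: 64.95°.
Δφ = -36.27 − -32.48 = -3.79°.
a = sin²(Δφ/2) + cos φ₁ · cos φ₂ · sin²(Δλ/2) = 0.197171.
c = 2·atan2(√a, √(1−a)) = 0.92020 rad → d = 6371·c ≈ 5862.61 km.

5863 km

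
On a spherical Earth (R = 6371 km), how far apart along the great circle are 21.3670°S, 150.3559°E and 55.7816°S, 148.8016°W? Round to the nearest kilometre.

6248 km

Δλ = -148.8016 − 150.3559 = -299.1575°; wrapped into (−180°, 180°]: 60.8425°.
Δφ = -55.7816 − -21.3670 = -34.4146°.
a = sin²(Δφ/2) + cos φ₁ · cos φ₂ · sin²(Δλ/2) = 0.221788.
c = 2·atan2(√a, √(1−a)) = 0.98072 rad → d = 6371·c ≈ 6248.17 km.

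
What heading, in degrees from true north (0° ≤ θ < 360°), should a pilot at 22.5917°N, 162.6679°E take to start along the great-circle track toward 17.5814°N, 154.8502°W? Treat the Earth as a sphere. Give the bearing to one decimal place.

Δλ = -154.8502 − 162.6679 = -317.5181°; wrapped into (−180°, 180°]: 42.4819°.
θ = atan2( sin Δλ · cos φ₂ , cos φ₁ · sin φ₂ − sin φ₁ · cos φ₂ · cos Δλ )
  = atan2(0.64381, 0.00880) = 89.217° → normalised to [0°, 360°): 89.217°.

89.2°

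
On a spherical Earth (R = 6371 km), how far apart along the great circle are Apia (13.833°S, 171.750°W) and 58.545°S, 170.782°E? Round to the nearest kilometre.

Δλ = 170.782 − -171.750 = 342.532°; wrapped into (−180°, 180°]: -17.468°.
Δφ = -58.545 − -13.833 = -44.712°.
a = sin²(Δφ/2) + cos φ₁ · cos φ₂ · sin²(Δλ/2) = 0.156357.
c = 2·atan2(√a, √(1−a)) = 0.81305 rad → d = 6371·c ≈ 5179.94 km.

5180 km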